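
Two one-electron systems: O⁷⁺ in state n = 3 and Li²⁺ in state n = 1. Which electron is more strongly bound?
Li²⁺ at n = 1 (E = -122.451300 eV)

Using E_n = -13.6057 Z² / n² eV:

O⁷⁺ (Z = 8) at n = 3:
E = -13.6057 × 8² / 3² = -13.6057 × 64 / 9 = -96.751644444 eV

Li²⁺ (Z = 3) at n = 1:
E = -13.6057 × 3² / 1² = -13.6057 × 9 / 1 = -122.451300000 eV

Since -122.451300000 eV < -96.751644444 eV,
Li²⁺ at n = 1 is more tightly bound (requires more energy to ionize).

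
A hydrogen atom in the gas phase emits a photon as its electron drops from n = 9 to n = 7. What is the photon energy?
0.110 eV

The energy levels are E_n = -13.6057 eV / n².

Energy at n = 9: E_9 = -13.6057 / 9² = -0.167972 eV
Energy at n = 7: E_7 = -13.6057 / 7² = -0.277667 eV

For emission (electron falling to lower state), the photon energy is:
E_photon = E_9 - E_7 = |-0.167972 - (-0.277667)|
E_photon = 0.110 eV

This energy is carried away by the emitted photon.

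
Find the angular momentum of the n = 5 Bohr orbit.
5.2729e-34 J·s (or 5ℏ)

In the Bohr model, angular momentum is quantized:
L = nℏ

where ℏ = h/(2π) = 1.054572e-34 J·s

For n = 5:
L = 5 × 1.054572e-34 J·s
L = 5.2729e-34 J·s

This can also be written as L = 5ℏ.
The angular momentum is an integer multiple of the reduced Planck constant.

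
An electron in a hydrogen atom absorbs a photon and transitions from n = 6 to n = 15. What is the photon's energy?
0.317 eV

The energy levels of a hydrogen-like atom are E_n = -13.6057 eV / n².

Energy at n = 6: E_6 = -13.6057 / 6² = -0.377936 eV
Energy at n = 15: E_15 = -13.6057 / 15² = -0.060470 eV

The excitation energy is the difference:
ΔE = E_15 - E_6
ΔE = -0.060470 - (-0.377936)
ΔE = 0.317 eV

Since this is positive, energy must be absorbed (photon absorption).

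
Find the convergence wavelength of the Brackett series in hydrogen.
1458.02421 nm

The series limit corresponds to the transition from n = ∞ to n = 4.
This is the highest energy (shortest wavelength) transition in the Brackett series.

E_∞ = 0 eV
E_4 = -13.6057 / 4² = -0.85035625000 eV

Energy at series limit:
ΔE = E_∞ - E_4 = 0 - (-0.85035625000) = 0.85035625000 eV
λ = hc/E = 1239.84 eV·nm / 0.85035625000 eV = 1458.02421 nm

This energy equals the ionization energy from the n = 4 state of hydrogen.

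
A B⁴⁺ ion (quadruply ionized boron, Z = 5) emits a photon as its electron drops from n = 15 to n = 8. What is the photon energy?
3.802982 eV

The energy levels are E_n = -13.6057 Z² eV / n².

Energy at n = 15: E_15 = -13.6057 × 5² / 15² = -1.511744444 eV
Energy at n = 8: E_8 = -13.6057 × 5² / 8² = -5.314726563 eV

For emission (electron falling to lower state), the photon energy is:
E_photon = E_15 - E_8 = |-1.511744444 - (-5.314726563)|
E_photon = 3.802982 eV

This energy is carried away by the emitted photon.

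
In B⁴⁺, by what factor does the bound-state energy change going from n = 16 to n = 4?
16.000000

Using E_n = -13.6057 Z² / n² eV with Z = 5:

E_4 = -13.6057 × 5² / 4² = -340.1425 / 16 = -21.258906250000 eV
E_16 = -13.6057 × 5² / 16² = -340.1425 / 256 = -1.328681640625 eV

The ratio is:
E_4/E_16 = (-21.258906250000) / (-1.328681640625)
E_4/E_16 = (-340.1425/16) / (-340.1425/256)
E_4/E_16 = 256/16
E_4/E_16 = 16.000000
(Note: the Z² factors cancel in the ratio.)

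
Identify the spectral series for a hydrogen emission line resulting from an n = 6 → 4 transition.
Brackett series

The spectral series in hydrogen are named based on the final (lower) energy level:
- Lyman series: n_final = 1 (ultraviolet)
- Balmer series: n_final = 2 (visible/near-UV)
- Paschen series: n_final = 3 (infrared)
- Brackett series: n_final = 4 (infrared)
- Pfund series: n_final = 5 (far infrared)

Since this transition ends at n = 4, it belongs to the Brackett series.

For reference, this 6 → 4 line has photon energy
ΔE = 13.6057 eV × (1/4² - 1/6²) = 0.47242013889 eV,
corresponding to wavelength λ = hc/ΔE = 1239.84 eV·nm / 0.47242013889 eV = 2624.44358 nm in the infrared region.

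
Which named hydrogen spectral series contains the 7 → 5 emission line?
Pfund series

The spectral series in hydrogen are named based on the final (lower) energy level:
- Lyman series: n_final = 1 (ultraviolet)
- Balmer series: n_final = 2 (visible/near-UV)
- Paschen series: n_final = 3 (infrared)
- Brackett series: n_final = 4 (infrared)
- Pfund series: n_final = 5 (far infrared)

Since this transition ends at n = 5, it belongs to the Pfund series.

For reference, this 7 → 5 line has photon energy
ΔE = 13.6057 eV × (1/5² - 1/7²) = 0.2665606531 eV,
corresponding to wavelength λ = hc/ΔE = 1239.84 eV·nm / 0.2665606531 eV = 4651.2491 nm in the far infrared region.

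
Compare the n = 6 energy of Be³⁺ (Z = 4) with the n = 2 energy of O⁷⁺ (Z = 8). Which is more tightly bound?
O⁷⁺ at n = 2 (E = -217.691200 eV)

Using E_n = -13.6057 Z² / n² eV:

Be³⁺ (Z = 4) at n = 6:
E = -13.6057 × 4² / 6² = -13.6057 × 16 / 36 = -6.046977778 eV

O⁷⁺ (Z = 8) at n = 2:
E = -13.6057 × 8² / 2² = -13.6057 × 64 / 4 = -217.691200000 eV

Since -217.691200000 eV < -6.046977778 eV,
O⁷⁺ at n = 2 is more tightly bound (requires more energy to ionize).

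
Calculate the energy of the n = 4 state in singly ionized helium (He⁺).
-3.4014 eV

For hydrogen-like ions, the energy levels scale with Z²:
E_n = -13.6057 Z² / n² eV

For He⁺ (Z = 2) at n = 4:
E_4 = -13.6057 × 2² / 4²
E_4 = -13.6057 × 4 / 16
E_4 = -54.4228 / 16
E_4 = -3.4014 eV

The energy is 4 times more negative than hydrogen at the same n due to the stronger nuclear charge.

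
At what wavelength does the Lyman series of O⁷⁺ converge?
1.42 nm

The series limit corresponds to the transition from n = ∞ to n = 1.
This is the highest energy (shortest wavelength) transition in the Lyman series.

E_∞ = 0 eV
E_1 = -13.6057 × 8² / 1² = -870.7648 eV

Energy at series limit:
ΔE = E_∞ - E_1 = 0 - (-870.7648) = 870.7648 eV
λ = hc/E = 1239.84 eV·nm / 870.7648 eV = 1.42 nm

This energy equals the ionization energy from the n = 1 state of O⁷⁺.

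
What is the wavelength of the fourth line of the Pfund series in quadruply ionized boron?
131.8080 nm

The lines of a series are numbered from the longest wavelength (smallest ΔE) outward; the fourth line is the transition from n = n_f + 4 to n_f.
The Pfund series has all transitions ending at n_f = 5.

For B⁴⁺ (Z = 5), the fourth line (δ-line) is the jump from n = 9 to n = 5:
E_9 = -13.6057 × 5² / 9² = -4.19929012 eV
E_5 = -13.6057 × 5² / 5² = -13.60570000 eV
ΔE = E_9 - E_5 = 9.40640988 eV

λ = hc/E = 1239.84 eV·nm / 9.40640988 eV
λ = 131.8080 nm

This is the δ-line of the Pfund series in B⁴⁺.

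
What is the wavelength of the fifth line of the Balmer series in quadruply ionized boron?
15.88 nm

The lines of a series are numbered from the longest wavelength (smallest ΔE) outward; the fifth line is the transition from n = n_f + 5 to n_f.
The Balmer series has all transitions ending at n_f = 2.

For B⁴⁺ (Z = 5), the fifth line (ε-line) is the jump from n = 7 to n = 2:
E_7 = -13.6057 × 5² / 7² = -6.9417 eV
E_2 = -13.6057 × 5² / 2² = -85.0356 eV
ΔE = E_7 - E_2 = 78.0939 eV

λ = hc/E = 1239.84 eV·nm / 78.0939 eV
λ = 15.88 nm

This is the ε-line of the Balmer series in B⁴⁺.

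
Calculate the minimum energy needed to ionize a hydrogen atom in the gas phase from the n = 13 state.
0.081 eV

The ionization energy is the energy needed to remove the electron completely (n → ∞).

For hydrogen, E_n = -13.6057 eV / n².

At n = 13: E_13 = -13.6057 / 13² = -0.080507 eV
At n = ∞: E_∞ = 0 eV

Ionization energy = E_∞ - E_13 = 0 - (-0.080507) = 0.080507 eV
Ionization energy ≈ 0.081 eV

This is also called the binding energy of the electron in state n = 13.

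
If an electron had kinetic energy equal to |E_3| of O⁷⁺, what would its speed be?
5.8338e+06 m/s (or 1.945962% of c)

The binding energy at n = 3 for O⁷⁺ is:
E_3 = -13.6057 × 8²/3² = -96.75164444 eV
|E_3| = 96.75164444 eV

Convert to Joules:
KE = 96.75164444 eV × (1.602177 × 10⁻¹⁹ J/eV) = 1.550133e-17 J

Using KE = ½mv²:
v = √(2·KE/m_e)
v = √(2 × 1.550133e-17 J / 9.10938 × 10⁻³¹ kg)
v = 5.8338e+06 m/s

This is approximately 1.945962% the speed of light.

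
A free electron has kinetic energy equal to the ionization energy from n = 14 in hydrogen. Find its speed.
1.563e+05 m/s (or 0.05212% of c)

The binding energy at n = 14 for hydrogen is:
E_14 = -13.6057/14² = -0.06941684 eV
|E_14| = 0.06941684 eV

Convert to Joules:
KE = 0.06941684 eV × (1.602177 × 10⁻¹⁹ J/eV) = 1.11218e-20 J

Using KE = ½mv²:
v = √(2·KE/m_e)
v = √(2 × 1.11218e-20 J / 9.10938 × 10⁻³¹ kg)
v = 1.563e+05 m/s

This is approximately 0.05212% the speed of light.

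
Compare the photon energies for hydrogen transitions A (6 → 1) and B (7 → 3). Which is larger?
6 → 1

Calculate the energy for each transition:

Transition 6 → 1:
ΔE₁ = |E_1 - E_6| = |-13.6057/1² - (-13.6057/6²)|
ΔE₁ = |-13.60570000 - (-0.37793611)| = 13.22776 eV

Transition 7 → 3:
ΔE₂ = |E_3 - E_7| = |-13.6057/3² - (-13.6057/7²)|
ΔE₂ = |-1.51174444 - (-0.27766735)| = 1.23408 eV

Since 13.22776 eV > 1.23408 eV, the transition 6 → 1 emits the more energetic photon.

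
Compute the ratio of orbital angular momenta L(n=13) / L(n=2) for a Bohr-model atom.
6.500

In the Bohr model, L_n = nℏ, so the ratio is purely the ratio of quantum numbers:

L_13/L_2 = 13ℏ / 2ℏ = 13/2 = 6.500

The angular momentum scales linearly with n.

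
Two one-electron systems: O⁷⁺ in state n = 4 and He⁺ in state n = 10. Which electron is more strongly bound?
O⁷⁺ at n = 4 (E = -54.423 eV)

Using E_n = -13.6057 Z² / n² eV:

O⁷⁺ (Z = 8) at n = 4:
E = -13.6057 × 8² / 4² = -13.6057 × 64 / 16 = -54.422800 eV

He⁺ (Z = 2) at n = 10:
E = -13.6057 × 2² / 10² = -13.6057 × 4 / 100 = -0.544228 eV

Since -54.422800 eV < -0.544228 eV,
O⁷⁺ at n = 4 is more tightly bound (requires more energy to ionize).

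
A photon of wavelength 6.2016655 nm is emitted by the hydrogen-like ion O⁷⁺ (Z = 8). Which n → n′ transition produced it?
n = 7 → n = 2

First, find the photon energy from the wavelength (hc = 1239.84 eV·nm):
E = hc/λ = 1239.84 eV·nm / 6.2016655 nm = 199.92049 eV

The energy levels of O⁷⁺ satisfy E_n = -13.6057 × 8² / n² eV, so an emission n_i → n_f releases
ΔE = 13.6057 × 8² × (1/n_f² − 1/n_i²) eV.

Setting ΔE equal to the photon energy:
1/n_f² − 1/n_i² = 199.92049 / (13.6057 × 8²) = 0.22959184

Since 1/n_i² must be positive, we need 1/n_f² > 0.22959184, i.e. n_f ≤ 2. For each allowed n_f, solve n_i = (1/n_f² − 0.22959184)^(−1/2) and check whether it is a whole number:
  n_f = 1: 1/n_i² = 1.00000000 − 0.22959184 = 0.77040816 → n_i = 1.139  (not an integer) ✗
  n_f = 2: 1/n_i² = 0.25000000 − 0.22959184 = 0.02040816 → n_i = 7.000  → integer, n_i = 7 ✓

Only n_f = 2 gives an integer upper level, n_i = 7.

The transition is from n = 7 to n = 2 (emission).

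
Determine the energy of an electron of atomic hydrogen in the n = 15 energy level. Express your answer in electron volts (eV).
-0.060 eV

The energy levels of a hydrogen-like atom are given by:
E_n = -13.6057 eV / n²

For n = 15:
E_15 = -13.6057 eV / 15²
E_15 = -13.6057 eV / 225
E_15 = -0.060 eV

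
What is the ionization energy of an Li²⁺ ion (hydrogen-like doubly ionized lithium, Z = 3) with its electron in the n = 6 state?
3.401425 eV

The ionization energy is the energy needed to remove the electron completely (n → ∞).

For a hydrogen-like ion with Z = 3, E_n = -13.6057 Z² / n² eV.

At n = 6: E_6 = -13.6057 × 3² / 6² = -3.401425000 eV
At n = ∞: E_∞ = 0 eV

Ionization energy = E_∞ - E_6 = 0 - (-3.401425000) = 3.401425000 eV
Ionization energy ≈ 3.401425 eV

This is also called the binding energy of the electron in state n = 6.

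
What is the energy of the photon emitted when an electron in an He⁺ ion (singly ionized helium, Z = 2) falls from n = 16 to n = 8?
0.637767 eV

The energy levels are E_n = -13.6057 Z² eV / n².

Energy at n = 16: E_16 = -13.6057 × 2² / 16² = -0.212589063 eV
Energy at n = 8: E_8 = -13.6057 × 2² / 8² = -0.850356250 eV

For emission (electron falling to lower state), the photon energy is:
E_photon = E_16 - E_8 = |-0.212589063 - (-0.850356250)|
E_photon = 0.637767 eV

This energy is carried away by the emitted photon.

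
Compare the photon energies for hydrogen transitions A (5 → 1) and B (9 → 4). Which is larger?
5 → 1

Calculate the energy for each transition:

Transition 5 → 1:
ΔE₁ = |E_1 - E_5| = |-13.6057/1² - (-13.6057/5²)|
ΔE₁ = |-13.60570000000 - (-0.54422800000)| = 13.06147200 eV

Transition 9 → 4:
ΔE₂ = |E_4 - E_9| = |-13.6057/4² - (-13.6057/9²)|
ΔE₂ = |-0.85035625000 - (-0.16797160494)| = 0.68238465 eV

Since 13.06147200 eV > 0.68238465 eV, the transition 5 → 1 emits the more energetic photon.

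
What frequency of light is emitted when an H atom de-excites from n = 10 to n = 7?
3.42e+13 Hz

First, find the transition energy:
E_10 = -13.6057 / 10² = -0.136057 eV
E_7 = -13.6057 / 7² = -0.277667 eV
|ΔE| = |E_7 - E_10| = 0.141610 eV

Convert to Joules: E = 0.141610 eV × (1.602177 × 10⁻¹⁹ J/eV) = 2.2688e-20 J

Using E = hf:
f = E/h = 2.2688e-20 J / (6.62607 × 10⁻³⁴ J·s)
f = 3.42e+13 Hz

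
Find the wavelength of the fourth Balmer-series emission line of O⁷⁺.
6.41 nm

The lines of a series are numbered from the longest wavelength (smallest ΔE) outward; the fourth line is the transition from n = n_f + 4 to n_f.
The Balmer series has all transitions ending at n_f = 2.

For O⁷⁺ (Z = 8), the fourth line (δ-line) is the jump from n = 6 to n = 2:
E_6 = -13.6057 × 8² / 6² = -24.1879 eV
E_2 = -13.6057 × 8² / 2² = -217.6912 eV
ΔE = E_6 - E_2 = 193.5033 eV

λ = hc/E = 1239.84 eV·nm / 193.5033 eV
λ = 6.41 nm

This is the δ-line of the Balmer series in O⁷⁺.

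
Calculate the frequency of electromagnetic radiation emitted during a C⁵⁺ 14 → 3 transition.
1.256e+16 Hz

First, find the transition energy:
E_14 = -13.6057 × 6² / 14² = -2.49900612 eV
E_3 = -13.6057 × 6² / 3² = -54.42280000 eV
|ΔE| = |E_3 - E_14| = 51.92379388 eV

Convert to Joules: E = 51.92379388 eV × (1.602177 × 10⁻¹⁹ J/eV) = 8.31911e-18 J

Using E = hf:
f = E/h = 8.31911e-18 J / (6.62607 × 10⁻³⁴ J·s)
f = 1.256e+16 Hz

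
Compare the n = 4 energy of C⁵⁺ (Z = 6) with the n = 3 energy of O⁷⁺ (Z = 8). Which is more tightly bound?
O⁷⁺ at n = 3 (E = -96.7516 eV)

Using E_n = -13.6057 Z² / n² eV:

C⁵⁺ (Z = 6) at n = 4:
E = -13.6057 × 6² / 4² = -13.6057 × 36 / 16 = -30.6128250 eV

O⁷⁺ (Z = 8) at n = 3:
E = -13.6057 × 8² / 3² = -13.6057 × 64 / 9 = -96.7516444 eV

Since -96.7516444 eV < -30.6128250 eV,
O⁷⁺ at n = 3 is more tightly bound (requires more energy to ionize).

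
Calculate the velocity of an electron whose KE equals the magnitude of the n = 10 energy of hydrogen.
2.19e+05 m/s (or 0.07% of c)

The binding energy at n = 10 for hydrogen is:
E_10 = -13.6057/10² = -0.136057 eV
|E_10| = 0.136057 eV

Convert to Joules:
KE = 0.136057 eV × (1.602177 × 10⁻¹⁹ J/eV) = 2.1799e-20 J

Using KE = ½mv²:
v = √(2·KE/m_e)
v = √(2 × 2.1799e-20 J / 9.10938 × 10⁻³¹ kg)
v = 2.19e+05 m/s

This is approximately 0.07% the speed of light.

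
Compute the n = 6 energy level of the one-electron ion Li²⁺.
-3.4014 eV

For hydrogen-like ions, the energy levels scale with Z²:
E_n = -13.6057 Z² / n² eV

For Li²⁺ (Z = 3) at n = 6:
E_6 = -13.6057 × 3² / 6²
E_6 = -13.6057 × 9 / 36
E_6 = -122.4513 / 36
E_6 = -3.4014 eV

The energy is 9 times more negative than hydrogen at the same n due to the stronger nuclear charge.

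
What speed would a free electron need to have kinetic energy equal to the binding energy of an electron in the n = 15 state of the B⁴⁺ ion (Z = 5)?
7.29e+05 m/s (or 0.2432% of c)

The binding energy at n = 15 for B⁴⁺ is:
E_15 = -13.6057 × 5²/15² = -1.511744 eV
|E_15| = 1.511744 eV

Convert to Joules:
KE = 1.511744 eV × (1.602177 × 10⁻¹⁹ J/eV) = 2.4221e-19 J

Using KE = ½mv²:
v = √(2·KE/m_e)
v = √(2 × 2.4221e-19 J / 9.10938 × 10⁻³¹ kg)
v = 7.29e+05 m/s

This is approximately 0.2432% the speed of light.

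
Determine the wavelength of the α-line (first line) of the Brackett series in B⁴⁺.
162.003 nm

The longest wavelength corresponds to the smallest energy transition in the series.
The Brackett series has all transitions ending at n_f = 4.

For B⁴⁺ (Z = 5), the first line (α-line) is the jump from n = 5 to n = 4:
E_5 = -13.6057 × 5² / 5² = -13.6057000 eV
E_4 = -13.6057 × 5² / 4² = -21.2589063 eV
ΔE = E_5 - E_4 = 7.6532063 eV

λ = hc/E = 1239.84 eV·nm / 7.6532063 eV
λ = 162.003 nm

This is the α-line of the Brackett series in B⁴⁺.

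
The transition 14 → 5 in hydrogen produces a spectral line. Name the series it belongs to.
Pfund series

The spectral series in hydrogen are named based on the final (lower) energy level:
- Lyman series: n_final = 1 (ultraviolet)
- Balmer series: n_final = 2 (visible/near-UV)
- Paschen series: n_final = 3 (infrared)
- Brackett series: n_final = 4 (infrared)
- Pfund series: n_final = 5 (far infrared)

Since this transition ends at n = 5, it belongs to the Pfund series.

For reference, this 14 → 5 line has photon energy
ΔE = 13.6057 eV × (1/5² - 1/14²) = 0.47481116327 eV,
corresponding to wavelength λ = hc/ΔE = 1239.84 eV·nm / 0.47481116327 eV = 2611.22757 nm in the far infrared region.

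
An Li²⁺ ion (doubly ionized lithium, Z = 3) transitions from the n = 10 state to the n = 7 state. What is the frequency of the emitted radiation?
3.0817e+14 Hz

First, find the transition energy:
E_10 = -13.6057 × 3² / 10² = -1.2245130 eV
E_7 = -13.6057 × 3² / 7² = -2.4990061 eV
|ΔE| = |E_7 - E_10| = 1.2744931 eV

Convert to Joules: E = 1.2744931 eV × (1.602177 × 10⁻¹⁹ J/eV) = 2.041964e-19 J

Using E = hf:
f = E/h = 2.041964e-19 J / (6.62607 × 10⁻³⁴ J·s)
f = 3.0817e+14 Hz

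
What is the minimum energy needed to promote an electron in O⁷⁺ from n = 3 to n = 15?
92.8816 eV

The energy levels of a hydrogen-like atom are E_n = -13.6057 Z² eV / n².

Energy at n = 3: E_3 = -13.6057 × 8² / 3² = -96.7516444 eV
Energy at n = 15: E_15 = -13.6057 × 8² / 15² = -3.8700658 eV

The excitation energy is the difference:
ΔE = E_15 - E_3
ΔE = -3.8700658 - (-96.7516444)
ΔE = 92.8816 eV

Since this is positive, energy must be absorbed (photon absorption).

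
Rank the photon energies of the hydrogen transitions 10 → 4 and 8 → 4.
10 → 4

Calculate the energy for each transition:

Transition 10 → 4:
ΔE₁ = |E_4 - E_10| = |-13.6057/4² - (-13.6057/10²)|
ΔE₁ = |-0.8503562500 - (-0.1360570000)| = 0.7142993 eV

Transition 8 → 4:
ΔE₂ = |E_4 - E_8| = |-13.6057/4² - (-13.6057/8²)|
ΔE₂ = |-0.8503562500 - (-0.2125890625)| = 0.6377672 eV

Since 0.7142993 eV > 0.6377672 eV, the transition 10 → 4 emits the more energetic photon.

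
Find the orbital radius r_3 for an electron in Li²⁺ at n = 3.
0.15875 nm (or 1.58753 Å)

The Bohr radius formula is:
r_n = n² a₀ / Z

where a₀ = 0.05291772 nm is the Bohr radius.

For Li²⁺ (Z = 3) at n = 3:
r_3 = 3² × 0.05291772 nm / 3
r_3 = 9 × 0.05291772 nm / 3
r_3 = 0.476259 nm / 3
r_3 = 0.15875 nm

The electron orbits at approximately 0.15875 nm from the nucleus.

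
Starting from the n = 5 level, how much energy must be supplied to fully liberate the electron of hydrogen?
0.544228 eV

The ionization energy is the energy needed to remove the electron completely (n → ∞).

For hydrogen, E_n = -13.6057 eV / n².

At n = 5: E_5 = -13.6057 / 5² = -0.544228000 eV
At n = ∞: E_∞ = 0 eV

Ionization energy = E_∞ - E_5 = 0 - (-0.544228000) = 0.544228000 eV
Ionization energy ≈ 0.544228 eV

This is also called the binding energy of the electron in state n = 5.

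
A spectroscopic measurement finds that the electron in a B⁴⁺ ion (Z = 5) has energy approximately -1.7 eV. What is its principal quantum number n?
n = 14

The exact energy levels follow E_n = -13.6057 Z² / n² eV with Z = 5.

The measured value (-1.7 eV) is reported to only 2 significant figures, so we must test candidate n values and see which one matches to that precision.

Candidate energies:
  n = 12:  E = -13.6057 × 5² / 12² = -2.36210 eV
  n = 13:  E = -13.6057 × 5² / 13² = -2.01268 eV
  n = 14:  E = -13.6057 × 5² / 14² = -1.73542 eV  ← matches
  n = 15:  E = -13.6057 × 5² / 15² = -1.51174 eV
  n = 16:  E = -13.6057 × 5² / 16² = -1.32868 eV

Checking against the measurement of -1.7 eV (2 sig figs), only n = 14 agrees:
E_14 = -1.73542 eV, which rounds to -1.7 eV ✓

Therefore n = 14.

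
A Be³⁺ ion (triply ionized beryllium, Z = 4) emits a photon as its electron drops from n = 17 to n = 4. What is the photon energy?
12.852443 eV

The energy levels are E_n = -13.6057 Z² eV / n².

Energy at n = 17: E_17 = -13.6057 × 4² / 17² = -0.753256747 eV
Energy at n = 4: E_4 = -13.6057 × 4² / 4² = -13.605700000 eV

For emission (electron falling to lower state), the photon energy is:
E_photon = E_17 - E_4 = |-0.753256747 - (-13.605700000)|
E_photon = 12.852443 eV

This energy is carried away by the emitted photon.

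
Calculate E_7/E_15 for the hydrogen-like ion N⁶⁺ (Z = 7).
4.5918

Using E_n = -13.6057 Z² / n² eV with Z = 7:

E_7 = -13.6057 × 7² / 7² = -666.6793 / 49 = -13.6057000000 eV
E_15 = -13.6057 × 7² / 15² = -666.6793 / 225 = -2.9630191111 eV

The ratio is:
E_7/E_15 = (-13.6057000000) / (-2.9630191111)
E_7/E_15 = (-666.6793/49) / (-666.6793/225)
E_7/E_15 = 225/49
E_7/E_15 = 4.5918
(Note: the Z² factors cancel in the ratio.)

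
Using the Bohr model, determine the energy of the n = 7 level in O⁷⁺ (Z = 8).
-17.77 eV

For hydrogen-like ions, the energy levels scale with Z²:
E_n = -13.6057 Z² / n² eV

For O⁷⁺ (Z = 8) at n = 7:
E_7 = -13.6057 × 8² / 7²
E_7 = -13.6057 × 64 / 49
E_7 = -870.7648 / 49
E_7 = -17.77 eV

The energy is 64 times more negative than hydrogen at the same n due to the stronger nuclear charge.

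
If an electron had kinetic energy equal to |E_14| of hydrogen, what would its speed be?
1.563e+05 m/s (or 0.05212% of c)

The binding energy at n = 14 for hydrogen is:
E_14 = -13.6057/14² = -0.06941684 eV
|E_14| = 0.06941684 eV

Convert to Joules:
KE = 0.06941684 eV × (1.602177 × 10⁻¹⁹ J/eV) = 1.11218e-20 J

Using KE = ½mv²:
v = √(2·KE/m_e)
v = √(2 × 1.11218e-20 J / 9.10938 × 10⁻³¹ kg)
v = 1.563e+05 m/s

This is approximately 0.05212% the speed of light.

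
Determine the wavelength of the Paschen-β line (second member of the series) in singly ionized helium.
320.37 nm

The lines of a series are numbered from the longest wavelength (smallest ΔE) outward; the second line is the transition from n = n_f + 2 to n_f.
The Paschen series has all transitions ending at n_f = 3.

For He⁺ (Z = 2), the second line (β-line) is the jump from n = 5 to n = 3:
E_5 = -13.6057 × 2² / 5² = -2.176912 eV
E_3 = -13.6057 × 2² / 3² = -6.046978 eV
ΔE = E_5 - E_3 = 3.870066 eV

λ = hc/E = 1239.84 eV·nm / 3.870066 eV
λ = 320.37 nm

This is the β-line of the Paschen series in He⁺.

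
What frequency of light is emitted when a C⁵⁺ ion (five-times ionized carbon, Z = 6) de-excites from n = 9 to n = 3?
1.16972e+16 Hz

First, find the transition energy:
E_9 = -13.6057 × 6² / 9² = -6.0469778 eV
E_3 = -13.6057 × 6² / 3² = -54.4228000 eV
|ΔE| = |E_3 - E_9| = 48.3758222 eV

Convert to Joules: E = 48.3758222 eV × (1.602177 × 10⁻¹⁹ J/eV) = 7.7506630e-18 J

Using E = hf:
f = E/h = 7.7506630e-18 J / (6.62607 × 10⁻³⁴ J·s)
f = 1.16972e+16 Hz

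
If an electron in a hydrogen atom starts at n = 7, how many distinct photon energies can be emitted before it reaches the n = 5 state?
3

The electron can occupy levels n = 5, 6, ..., 7 during de-excitation — that is m = 7 - 5 + 1 = 3 distinct levels.

The number of distinct spectral lines equals the number of ways to choose 2 of these m levels (each pair gives one possible emission transition):

Number of lines = m(m-1)/2 = 3×2/2 = 3

These correspond to all possible transitions between the 3 levels:
7 → 6, 7 → 5, 6 → 5

Each transition produces a photon with a unique energy (and thus wavelength). This count does not depend on Z.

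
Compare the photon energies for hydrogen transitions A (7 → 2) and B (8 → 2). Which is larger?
8 → 2

Calculate the energy for each transition:

Transition 7 → 2:
ΔE₁ = |E_2 - E_7| = |-13.6057/2² - (-13.6057/7²)|
ΔE₁ = |-3.4014250000 - (-0.2776673469)| = 3.1237577 eV

Transition 8 → 2:
ΔE₂ = |E_2 - E_8| = |-13.6057/2² - (-13.6057/8²)|
ΔE₂ = |-3.4014250000 - (-0.2125890625)| = 3.1888359 eV

Since 3.1888359 eV > 3.1237577 eV, the transition 8 → 2 emits the more energetic photon.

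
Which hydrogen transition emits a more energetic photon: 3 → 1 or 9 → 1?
9 → 1

Calculate the energy for each transition:

Transition 3 → 1:
ΔE₁ = |E_1 - E_3| = |-13.6057/1² - (-13.6057/3²)|
ΔE₁ = |-13.60570000000 - (-1.51174444444)| = 12.09395556 eV

Transition 9 → 1:
ΔE₂ = |E_1 - E_9| = |-13.6057/1² - (-13.6057/9²)|
ΔE₂ = |-13.60570000000 - (-0.16797160494)| = 13.43772840 eV

Since 13.43772840 eV > 12.09395556 eV, the transition 9 → 1 emits the more energetic photon.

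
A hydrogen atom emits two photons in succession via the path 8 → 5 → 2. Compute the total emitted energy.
3.188836 eV

The energy levels of hydrogen are E_n = -13.6057 / n² eV.

First transition (8 → 5):
ΔE₁ = |E_5 - E_8|
ΔE₁ = |-0.544228000000 - (-0.212589062500)| = 0.331638938 eV

Second transition (5 → 2):
ΔE₂ = |E_2 - E_5|
ΔE₂ = |-3.401425000000 - (-0.544228000000)| = 2.857197000 eV

Total energy released:
E_total = ΔE₁ + ΔE₂ = 0.331638938 + 2.857197000 = 3.188836 eV

Note: This equals the direct transition 8 → 2: 3.188836 eV ✓
Energy is conserved regardless of the path taken.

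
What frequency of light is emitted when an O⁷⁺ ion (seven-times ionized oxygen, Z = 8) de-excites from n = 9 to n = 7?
1.6976e+15 Hz

First, find the transition energy:
E_9 = -13.6057 × 8² / 9² = -10.7501827 eV
E_7 = -13.6057 × 8² / 7² = -17.7707102 eV
|ΔE| = |E_7 - E_9| = 7.0205275 eV

Convert to Joules: E = 7.0205275 eV × (1.602177 × 10⁻¹⁹ J/eV) = 1.124813e-18 J

Using E = hf:
f = E/h = 1.124813e-18 J / (6.62607 × 10⁻³⁴ J·s)
f = 1.6976e+15 Hz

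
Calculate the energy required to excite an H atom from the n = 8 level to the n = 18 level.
0.1706 eV

The energy levels of a hydrogen-like atom are E_n = -13.6057 eV / n².

Energy at n = 8: E_8 = -13.6057 / 8² = -0.2125891 eV
Energy at n = 18: E_18 = -13.6057 / 18² = -0.0419929 eV

The excitation energy is the difference:
ΔE = E_18 - E_8
ΔE = -0.0419929 - (-0.2125891)
ΔE = 0.1706 eV

Since this is positive, energy must be absorbed (photon absorption).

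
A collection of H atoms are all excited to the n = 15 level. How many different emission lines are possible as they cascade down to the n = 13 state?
3

The electron can occupy levels n = 13, 14, ..., 15 during de-excitation — that is m = 15 - 13 + 1 = 3 distinct levels.

The number of distinct spectral lines equals the number of ways to choose 2 of these m levels (each pair gives one possible emission transition):

Number of lines = m(m-1)/2 = 3×2/2 = 3

These correspond to all possible transitions between the 3 levels:
15 → 14, 15 → 13, 14 → 13

Each transition produces a photon with a unique energy (and thus wavelength). This count does not depend on Z.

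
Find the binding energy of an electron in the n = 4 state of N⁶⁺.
41.667456 eV

The ionization energy is the energy needed to remove the electron completely (n → ∞).

For a hydrogen-like ion with Z = 7, E_n = -13.6057 Z² / n² eV.

At n = 4: E_4 = -13.6057 × 7² / 4² = -41.667456250 eV
At n = ∞: E_∞ = 0 eV

Ionization energy = E_∞ - E_4 = 0 - (-41.667456250) = 41.667456250 eV
Ionization energy ≈ 41.667456 eV

This is also called the binding energy of the electron in state n = 4.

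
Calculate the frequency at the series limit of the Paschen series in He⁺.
1.46215e+15 Hz

The series limit corresponds to the transition from n = ∞ to n = 3.
This is the highest energy (shortest wavelength) transition in the Paschen series.

E_∞ = 0 eV
E_3 = -13.6057 × 2² / 3² = -6.04697778 eV

Energy at series limit:
ΔE = E_∞ - E_3 = 0 - (-6.04697778) = 6.04697778 eV
E = 6.04697778 eV × (1.602177 × 10⁻¹⁹ J/eV) = 9.6883287e-19 J
f = E/h = 9.6883287e-19 J / (6.62607 × 10⁻³⁴ J·s) = 1.46215e+15 Hz

This energy equals the ionization energy from the n = 3 state of He⁺.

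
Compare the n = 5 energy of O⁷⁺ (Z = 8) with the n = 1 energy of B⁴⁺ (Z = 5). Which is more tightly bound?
B⁴⁺ at n = 1 (E = -340.14 eV)

Using E_n = -13.6057 Z² / n² eV:

O⁷⁺ (Z = 8) at n = 5:
E = -13.6057 × 8² / 5² = -13.6057 × 64 / 25 = -34.83059 eV

B⁴⁺ (Z = 5) at n = 1:
E = -13.6057 × 5² / 1² = -13.6057 × 25 / 1 = -340.14250 eV

Since -340.14250 eV < -34.83059 eV,
B⁴⁺ at n = 1 is more tightly bound (requires more energy to ionize).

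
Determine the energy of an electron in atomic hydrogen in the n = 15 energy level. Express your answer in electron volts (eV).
-0.06047 eV

The energy levels of a hydrogen-like atom are given by:
E_n = -13.6057 eV / n²

For n = 15:
E_15 = -13.6057 eV / 15²
E_15 = -13.6057 eV / 225
E_15 = -0.06047 eV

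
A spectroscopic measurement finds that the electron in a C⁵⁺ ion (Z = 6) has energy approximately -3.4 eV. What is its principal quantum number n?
n = 12

The exact energy levels follow E_n = -13.6057 Z² / n² eV with Z = 6.

The measured value (-3.4 eV) is reported to only 2 significant figures, so we must test candidate n values and see which one matches to that precision.

Candidate energies:
  n = 10:  E = -13.6057 × 6² / 10² = -4.89805 eV
  n = 11:  E = -13.6057 × 6² / 11² = -4.04798 eV
  n = 12:  E = -13.6057 × 6² / 12² = -3.40143 eV  ← matches
  n = 13:  E = -13.6057 × 6² / 13² = -2.89826 eV
  n = 14:  E = -13.6057 × 6² / 14² = -2.49901 eV

Checking against the measurement of -3.4 eV (2 sig figs), only n = 12 agrees:
E_12 = -3.40143 eV, which rounds to -3.4 eV ✓

Therefore n = 12.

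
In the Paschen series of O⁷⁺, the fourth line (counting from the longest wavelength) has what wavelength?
15.69797 nm

The lines of a series are numbered from the longest wavelength (smallest ΔE) outward; the fourth line is the transition from n = n_f + 4 to n_f.
The Paschen series has all transitions ending at n_f = 3.

For O⁷⁺ (Z = 8), the fourth line (δ-line) is the jump from n = 7 to n = 3:
E_7 = -13.6057 × 8² / 7² = -17.7707102 eV
E_3 = -13.6057 × 8² / 3² = -96.7516444 eV
ΔE = E_7 - E_3 = 78.9809342 eV

λ = hc/E = 1239.84 eV·nm / 78.9809342 eV
λ = 15.69797 nm

This is the δ-line of the Paschen series in O⁷⁺.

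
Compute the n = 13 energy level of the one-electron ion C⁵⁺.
-2.8983 eV

For hydrogen-like ions, the energy levels scale with Z²:
E_n = -13.6057 Z² / n² eV

For C⁵⁺ (Z = 6) at n = 13:
E_13 = -13.6057 × 6² / 13²
E_13 = -13.6057 × 36 / 169
E_13 = -489.8052 / 169
E_13 = -2.8983 eV

The energy is 36 times more negative than hydrogen at the same n due to the stronger nuclear charge.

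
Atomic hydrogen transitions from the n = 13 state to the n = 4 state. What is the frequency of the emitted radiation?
1.8615e+14 Hz

First, find the transition energy:
E_13 = -13.6057 / 13² = -0.08050710 eV
E_4 = -13.6057 / 4² = -0.85035625 eV
|ΔE| = |E_4 - E_13| = 0.76984915 eV

Convert to Joules: E = 0.76984915 eV × (1.602177 × 10⁻¹⁹ J/eV) = 1.233435e-19 J

Using E = hf:
f = E/h = 1.233435e-19 J / (6.62607 × 10⁻³⁴ J·s)
f = 1.8615e+14 Hz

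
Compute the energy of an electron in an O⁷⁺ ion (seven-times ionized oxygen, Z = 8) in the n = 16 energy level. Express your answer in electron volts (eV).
-3.401 eV

The energy levels of a hydrogen-like atom are given by:
E_n = -13.6057 Z² / n² eV  (with Z = 8 for O⁷⁺)

For n = 16:
E_16 = -13.6057 × 8² / 16²
E_16 = -13.6057 × 64 / 256
E_16 = -3.401 eV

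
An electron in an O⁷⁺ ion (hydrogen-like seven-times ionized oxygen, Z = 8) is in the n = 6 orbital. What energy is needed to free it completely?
24.19 eV

The ionization energy is the energy needed to remove the electron completely (n → ∞).

For a hydrogen-like ion with Z = 8, E_n = -13.6057 Z² / n² eV.

At n = 6: E_6 = -13.6057 × 8² / 6² = -24.18791 eV
At n = ∞: E_∞ = 0 eV

Ionization energy = E_∞ - E_6 = 0 - (-24.18791) = 24.18791 eV
Ionization energy ≈ 24.19 eV

This is also called the binding energy of the electron in state n = 6.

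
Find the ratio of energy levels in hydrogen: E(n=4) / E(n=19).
22.5625

Using E_n = -13.6057 Z² / n² eV with Z = 1:

E_4 = -13.6057 / 4² = -13.6057 / 16 = -0.8503562500 eV
E_19 = -13.6057 / 19² = -13.6057 / 361 = -0.0376889197 eV

The ratio is:
E_4/E_19 = (-0.8503562500) / (-0.0376889197)
E_4/E_19 = (-13.6057/16) / (-13.6057/361)
E_4/E_19 = 361/16
E_4/E_19 = 22.5625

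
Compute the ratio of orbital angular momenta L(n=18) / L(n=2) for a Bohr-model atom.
9.0000

In the Bohr model, L_n = nℏ, so the ratio is purely the ratio of quantum numbers:

L_18/L_2 = 18ℏ / 2ℏ = 18/2 = 9.0000

The angular momentum scales linearly with n.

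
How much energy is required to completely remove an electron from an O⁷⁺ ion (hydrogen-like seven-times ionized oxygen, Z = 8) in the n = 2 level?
217.69 eV

The ionization energy is the energy needed to remove the electron completely (n → ∞).

For a hydrogen-like ion with Z = 8, E_n = -13.6057 Z² / n² eV.

At n = 2: E_2 = -13.6057 × 8² / 2² = -217.69120 eV
At n = ∞: E_∞ = 0 eV

Ionization energy = E_∞ - E_2 = 0 - (-217.69120) = 217.69120 eV
Ionization energy ≈ 217.69 eV

This is also called the binding energy of the electron in state n = 2.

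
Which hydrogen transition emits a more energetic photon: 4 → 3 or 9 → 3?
9 → 3

Calculate the energy for each transition:

Transition 4 → 3:
ΔE₁ = |E_3 - E_4| = |-13.6057/3² - (-13.6057/4²)|
ΔE₁ = |-1.51174444444 - (-0.85035625000)| = 0.66138819 eV

Transition 9 → 3:
ΔE₂ = |E_3 - E_9| = |-13.6057/3² - (-13.6057/9²)|
ΔE₂ = |-1.51174444444 - (-0.16797160494)| = 1.34377284 eV

Since 1.34377284 eV > 0.66138819 eV, the transition 9 → 3 emits the more energetic photon.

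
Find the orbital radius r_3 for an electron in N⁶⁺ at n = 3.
0.068037 nm (or 0.680371 Å)

The Bohr radius formula is:
r_n = n² a₀ / Z

where a₀ = 0.052917721 nm is the Bohr radius.

For N⁶⁺ (Z = 7) at n = 3:
r_3 = 3² × 0.052917721 nm / 7
r_3 = 9 × 0.052917721 nm / 7
r_3 = 0.4762595 nm / 7
r_3 = 0.068037 nm

The electron orbits at approximately 0.068037 nm from the nucleus.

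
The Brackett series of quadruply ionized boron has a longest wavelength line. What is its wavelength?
162.00269 nm

The longest wavelength corresponds to the smallest energy transition in the series.
The Brackett series has all transitions ending at n_f = 4.

For B⁴⁺ (Z = 5), the first line (α-line) is the jump from n = 5 to n = 4:
E_5 = -13.6057 × 5² / 5² = -13.605700000 eV
E_4 = -13.6057 × 5² / 4² = -21.258906250 eV
ΔE = E_5 - E_4 = 7.653206250 eV

λ = hc/E = 1239.84 eV·nm / 7.653206250 eV
λ = 162.00269 nm

This is the α-line of the Brackett series in B⁴⁺.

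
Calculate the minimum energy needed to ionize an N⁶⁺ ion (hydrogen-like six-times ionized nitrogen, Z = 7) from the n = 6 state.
18.518869 eV

The ionization energy is the energy needed to remove the electron completely (n → ∞).

For a hydrogen-like ion with Z = 7, E_n = -13.6057 Z² / n² eV.

At n = 6: E_6 = -13.6057 × 7² / 6² = -18.518869444 eV
At n = ∞: E_∞ = 0 eV

Ionization energy = E_∞ - E_6 = 0 - (-18.518869444) = 18.518869444 eV
Ionization energy ≈ 18.518869 eV

This is also called the binding energy of the electron in state n = 6.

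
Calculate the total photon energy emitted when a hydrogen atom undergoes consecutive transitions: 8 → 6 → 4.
0.64 eV

The energy levels of hydrogen are E_n = -13.6057 / n² eV.

First transition (8 → 6):
ΔE₁ = |E_6 - E_8|
ΔE₁ = |-0.37793611 - (-0.21258906)| = 0.16535 eV

Second transition (6 → 4):
ΔE₂ = |E_4 - E_6|
ΔE₂ = |-0.85035625 - (-0.37793611)| = 0.47242 eV

Total energy released:
E_total = ΔE₁ + ΔE₂ = 0.16535 + 0.47242 = 0.64 eV

Note: This equals the direct transition 8 → 4: 0.64 eV ✓
Energy is conserved regardless of the path taken.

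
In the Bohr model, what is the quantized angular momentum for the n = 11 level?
1.16003e-33 J·s (or 11ℏ)

In the Bohr model, angular momentum is quantized:
L = nℏ

where ℏ = h/(2π) = 1.0545718e-34 J·s

For n = 11:
L = 11 × 1.0545718e-34 J·s
L = 1.16003e-33 J·s

This can also be written as L = 11ℏ.
The angular momentum is an integer multiple of the reduced Planck constant.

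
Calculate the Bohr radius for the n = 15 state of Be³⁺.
2.9766 nm (or 29.7662 Å)

The Bohr radius formula is:
r_n = n² a₀ / Z

where a₀ = 0.0529177 nm is the Bohr radius.

For Be³⁺ (Z = 4) at n = 15:
r_15 = 15² × 0.0529177 nm / 4
r_15 = 225 × 0.0529177 nm / 4
r_15 = 11.90648 nm / 4
r_15 = 2.9766 nm

The electron orbits at approximately 2.9766 nm from the nucleus.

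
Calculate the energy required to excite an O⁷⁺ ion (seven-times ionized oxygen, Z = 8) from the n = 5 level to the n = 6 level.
10.642681 eV

The energy levels of a hydrogen-like atom are E_n = -13.6057 Z² eV / n².

Energy at n = 5: E_5 = -13.6057 × 8² / 5² = -34.830592000 eV
Energy at n = 6: E_6 = -13.6057 × 8² / 6² = -24.187911111 eV

The excitation energy is the difference:
ΔE = E_6 - E_5
ΔE = -24.187911111 - (-34.830592000)
ΔE = 10.642681 eV

Since this is positive, energy must be absorbed (photon absorption).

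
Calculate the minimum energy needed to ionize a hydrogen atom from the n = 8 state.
0.212589 eV

The ionization energy is the energy needed to remove the electron completely (n → ∞).

For hydrogen, E_n = -13.6057 eV / n².

At n = 8: E_8 = -13.6057 / 8² = -0.212589063 eV
At n = ∞: E_∞ = 0 eV

Ionization energy = E_∞ - E_8 = 0 - (-0.212589063) = 0.212589063 eV
Ionization energy ≈ 0.212589 eV

This is also called the binding energy of the electron in state n = 8.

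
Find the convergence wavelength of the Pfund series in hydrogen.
2278.16 nm

The series limit corresponds to the transition from n = ∞ to n = 5.
This is the highest energy (shortest wavelength) transition in the Pfund series.

E_∞ = 0 eV
E_5 = -13.6057 / 5² = -0.54422800 eV

Energy at series limit:
ΔE = E_∞ - E_5 = 0 - (-0.54422800) = 0.54422800 eV
λ = hc/E = 1239.84 eV·nm / 0.54422800 eV = 2278.16 nm

This energy equals the ionization energy from the n = 5 state of hydrogen.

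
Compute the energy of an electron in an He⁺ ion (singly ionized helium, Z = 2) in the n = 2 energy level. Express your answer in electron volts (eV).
-13.61 eV

The energy levels of a hydrogen-like atom are given by:
E_n = -13.6057 Z² / n² eV  (with Z = 2 for He⁺)

For n = 2:
E_2 = -13.6057 × 2² / 2²
E_2 = -13.6057 × 4 / 4
E_2 = -13.61 eV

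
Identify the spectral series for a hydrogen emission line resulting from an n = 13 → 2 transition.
Balmer series

The spectral series in hydrogen are named based on the final (lower) energy level:
- Lyman series: n_final = 1 (ultraviolet)
- Balmer series: n_final = 2 (visible/near-UV)
- Paschen series: n_final = 3 (infrared)
- Brackett series: n_final = 4 (infrared)
- Pfund series: n_final = 5 (far infrared)

Since this transition ends at n = 2, it belongs to the Balmer series.

For reference, this 13 → 2 line has photon energy
ΔE = 13.6057 eV × (1/2² - 1/13²) = 3.320918 eV,
corresponding to wavelength λ = hc/ΔE = 1239.84 eV·nm / 3.320918 eV = 373.34 nm in the visible/near-UV region.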